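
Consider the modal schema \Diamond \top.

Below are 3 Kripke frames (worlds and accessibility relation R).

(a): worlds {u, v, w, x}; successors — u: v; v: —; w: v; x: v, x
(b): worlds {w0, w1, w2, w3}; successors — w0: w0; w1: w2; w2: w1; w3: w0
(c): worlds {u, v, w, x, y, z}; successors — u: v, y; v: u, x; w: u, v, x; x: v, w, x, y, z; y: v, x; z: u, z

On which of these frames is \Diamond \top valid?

(b), (c)

This is the axiom for seriality; its first-order frame correspondent is \forall x \exists y Rxy.
(a): fails — world v has no successor.
(b): condition met.
(c): condition met.
Valid on: (b), (c).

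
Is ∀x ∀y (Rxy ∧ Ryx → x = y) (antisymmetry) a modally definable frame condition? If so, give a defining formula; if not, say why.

Not definable by any modal formula

If a class were modally definable it would be closed under surjective bounded morphisms (Goldblatt–Thomason).
The 6-cycle (worlds a,b,c,d,e,f with a→b→c→d→e→f→a) is antisymmetric. Sending even-indexed worlds to • and odd-indexed worlds to ∘ is a surjective bounded morphism onto the two-world frame with •↔∘, which is not antisymmetric.
Hence antisymmetry is not modally definable.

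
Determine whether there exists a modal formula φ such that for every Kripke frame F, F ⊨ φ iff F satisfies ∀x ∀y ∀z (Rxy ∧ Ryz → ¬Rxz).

Any modally definable frame class is closed under surjective bounded morphisms.
The 7-cycle (worlds 0,1,2,3,4,5,6 with 0→1→2→3→4→5→6→0) is intransitive. Mapping every world to a single reflexive point • is a surjective bounded morphism; the reflexive point is not intransitive (R••∧R•• but R••).
So the class is not modally definable.

Not modally definable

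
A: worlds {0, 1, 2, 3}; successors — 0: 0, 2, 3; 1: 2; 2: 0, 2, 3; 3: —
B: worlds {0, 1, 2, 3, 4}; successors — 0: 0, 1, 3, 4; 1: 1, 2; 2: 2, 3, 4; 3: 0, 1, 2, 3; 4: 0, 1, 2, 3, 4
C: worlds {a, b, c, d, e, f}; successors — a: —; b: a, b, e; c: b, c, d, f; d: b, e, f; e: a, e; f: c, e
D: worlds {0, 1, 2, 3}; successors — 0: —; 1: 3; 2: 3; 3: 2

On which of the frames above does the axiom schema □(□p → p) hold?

B

This is the axiom for shift-reflexivity; its first-order frame correspondent is ∀x ∀y (Rxy → Ryy).
A: fails — R23 but not R33.
B: holds.
C: fails — Rcd but not Rdd.
D: fails — R23 but not R33.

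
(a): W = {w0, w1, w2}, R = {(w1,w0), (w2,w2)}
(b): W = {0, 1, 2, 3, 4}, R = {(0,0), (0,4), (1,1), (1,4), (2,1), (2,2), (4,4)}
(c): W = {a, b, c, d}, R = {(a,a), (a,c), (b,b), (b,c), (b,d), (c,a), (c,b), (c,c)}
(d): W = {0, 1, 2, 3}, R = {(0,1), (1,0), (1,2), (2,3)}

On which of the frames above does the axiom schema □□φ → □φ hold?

The schema corresponds to density: ∀x ∀y (Rxy → ∃z (Rxz ∧ Rzy)).
(a): fails — Rw1w0 but no z with Rw1z and Rzw0.
(b): holds.
(c): holds.
(d): fails — R12 but no z with R1z and Rz2.

(b), (c)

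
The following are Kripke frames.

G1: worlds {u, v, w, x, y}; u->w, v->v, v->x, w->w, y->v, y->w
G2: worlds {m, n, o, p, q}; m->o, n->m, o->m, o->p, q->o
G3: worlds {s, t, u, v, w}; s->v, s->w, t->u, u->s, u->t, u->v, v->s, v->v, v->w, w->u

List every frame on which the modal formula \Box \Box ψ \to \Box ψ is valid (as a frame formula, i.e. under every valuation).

G1

Frame correspondent (Sahlqvist): \forall x \forall y (Rxy \to \exists z (Rxz \wedge Rzy)) — i.e. density.
G1: condition met.
G2: fails — Rom but no z with Roz and Rzm.
G3: fails — Rwu but no z with Rwz and Rzu.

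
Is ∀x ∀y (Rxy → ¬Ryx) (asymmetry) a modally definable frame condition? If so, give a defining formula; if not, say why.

Not modally definable

If a class were modally definable it would be closed under surjective bounded morphisms (Goldblatt–Thomason).
The 4-cycle (worlds w0,w1,w2,w3 with w0→w1→w2→w3→w0) is asymmetric. Mapping every world to a single reflexive point • is a surjective bounded morphism, and the reflexive point is not asymmetric (R•• but asymmetry requires ¬R••).
So the class is not modally definable.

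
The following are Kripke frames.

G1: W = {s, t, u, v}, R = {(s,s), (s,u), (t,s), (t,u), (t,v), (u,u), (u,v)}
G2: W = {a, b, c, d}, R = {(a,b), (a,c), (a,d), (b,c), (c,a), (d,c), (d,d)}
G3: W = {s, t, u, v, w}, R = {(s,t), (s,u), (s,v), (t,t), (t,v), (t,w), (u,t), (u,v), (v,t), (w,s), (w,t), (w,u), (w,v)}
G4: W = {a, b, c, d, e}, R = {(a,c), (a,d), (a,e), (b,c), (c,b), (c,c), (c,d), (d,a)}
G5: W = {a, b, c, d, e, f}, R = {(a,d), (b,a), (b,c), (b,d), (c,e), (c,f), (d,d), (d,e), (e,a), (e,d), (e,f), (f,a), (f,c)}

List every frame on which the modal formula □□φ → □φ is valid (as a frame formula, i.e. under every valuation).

G1

Frame correspondent (Sahlqvist): ∀x ∀y (Rxy → ∃z (Rxz ∧ Rzy)) — i.e. density.
G1: ✓.
G2: fails — Rbc but no z with Rbz and Rzc.
G3: fails — Rsu but no z with Rsz and Rzu.
G4: fails — Rae but no z with Raz and Rze.
G5: fails — Rbc but no z with Rbz and Rzc.
Valid on: G1.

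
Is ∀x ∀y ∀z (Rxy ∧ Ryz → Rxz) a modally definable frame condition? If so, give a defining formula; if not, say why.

Yes — defined by □r → □□r

This is a Sahlqvist condition; the 4 axiom □r → □□r defines it.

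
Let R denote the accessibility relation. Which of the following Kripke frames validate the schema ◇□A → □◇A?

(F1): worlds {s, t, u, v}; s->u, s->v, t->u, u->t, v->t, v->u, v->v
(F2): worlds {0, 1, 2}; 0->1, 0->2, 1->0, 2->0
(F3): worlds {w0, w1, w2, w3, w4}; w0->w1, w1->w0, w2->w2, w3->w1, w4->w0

Frame correspondent (Sahlqvist): ∀x ∀y ∀z (Rxy ∧ Rxz → ∃w (Ryw ∧ Rzw)) — i.e. convergence.
(F1): fails — Rvt and Rvu but t and u have no common successor.
(F2): holds.
(F3): holds.

(F2), (F3)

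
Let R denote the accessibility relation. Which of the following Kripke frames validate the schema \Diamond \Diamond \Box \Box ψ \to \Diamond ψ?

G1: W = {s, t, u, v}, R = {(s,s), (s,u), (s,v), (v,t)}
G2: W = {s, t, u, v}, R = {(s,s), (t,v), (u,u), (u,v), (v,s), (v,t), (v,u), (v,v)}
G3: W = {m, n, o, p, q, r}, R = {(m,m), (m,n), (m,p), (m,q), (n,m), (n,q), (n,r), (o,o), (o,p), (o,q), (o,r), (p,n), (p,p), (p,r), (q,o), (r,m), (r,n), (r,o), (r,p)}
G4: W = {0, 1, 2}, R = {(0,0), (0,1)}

G3

Frame correspondent (Sahlqvist): \forall x \forall y (x R^2 y \to \exists w (y R^2 w \wedge xRw)) — i.e. a generalized confluence (Geach) condition.
G1: fails — sR²t but no w with tR²w and sRw.
G2: fails — tR²s but no w with sR²w and tRw.
G3: holds.
G4: fails — 0R²1 but no w with 1R²w and 0Rw.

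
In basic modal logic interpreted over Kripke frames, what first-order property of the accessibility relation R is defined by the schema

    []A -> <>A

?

Suppose □A→◇A is valid. At any x set V(A)=W. Then □A at x, so ◇A at x, so x has a successor.
The converse is a direct semantic check.
So the correspondent is seriality.

Seriality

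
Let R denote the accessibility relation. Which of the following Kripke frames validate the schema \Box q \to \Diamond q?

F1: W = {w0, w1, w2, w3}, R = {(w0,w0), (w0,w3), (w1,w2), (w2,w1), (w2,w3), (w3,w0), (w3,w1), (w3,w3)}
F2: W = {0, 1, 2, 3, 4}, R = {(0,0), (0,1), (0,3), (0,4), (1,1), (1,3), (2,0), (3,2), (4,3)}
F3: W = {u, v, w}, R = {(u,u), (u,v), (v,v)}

This is the axiom for seriality; its first-order frame correspondent is \forall x \exists y Rxy.
F1: satisfies the condition.
F2: satisfies the condition.
F3: fails — world w has no successor.

F1, F2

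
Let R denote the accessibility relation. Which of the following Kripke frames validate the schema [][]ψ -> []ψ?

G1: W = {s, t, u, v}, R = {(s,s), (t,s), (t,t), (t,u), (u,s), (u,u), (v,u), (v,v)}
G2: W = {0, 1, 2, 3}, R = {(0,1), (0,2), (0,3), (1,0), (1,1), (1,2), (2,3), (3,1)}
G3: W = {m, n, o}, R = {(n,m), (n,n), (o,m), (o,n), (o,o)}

The schema corresponds to density: forall x forall y (Rxy -> exists z (Rxz & Rzy)).
G1: ✓.
G2: fails — R23 but no z with R2z and Rz3.
G3: ✓.
Valid on: G1, G3.

G1, G3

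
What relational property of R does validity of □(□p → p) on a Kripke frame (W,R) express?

shift-reflexivity: ∀x ∀y (Rxy → Ryy)

This is the T□ axiom.
It corresponds to shift-reflexivity: ∀x ∀y (Rxy → Ryy).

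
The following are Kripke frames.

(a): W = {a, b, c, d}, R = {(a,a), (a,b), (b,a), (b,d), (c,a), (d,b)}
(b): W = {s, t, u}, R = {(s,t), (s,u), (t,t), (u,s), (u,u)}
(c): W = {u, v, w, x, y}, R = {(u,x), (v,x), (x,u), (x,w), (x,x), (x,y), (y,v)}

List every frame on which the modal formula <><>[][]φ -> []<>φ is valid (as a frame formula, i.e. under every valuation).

(a)

The schema corresponds to a generalized confluence (Geach) condition: forall x forall y forall z ((x R^2 y & xRz) -> exists w (y R^2 w & zRw)).
(a): ✓.
(b): fails — sR²t, sRu but no w with tR²w and uRw.
(c): fails — uR²w, uRx but no t with wR²t and xRt.
Valid on: (a).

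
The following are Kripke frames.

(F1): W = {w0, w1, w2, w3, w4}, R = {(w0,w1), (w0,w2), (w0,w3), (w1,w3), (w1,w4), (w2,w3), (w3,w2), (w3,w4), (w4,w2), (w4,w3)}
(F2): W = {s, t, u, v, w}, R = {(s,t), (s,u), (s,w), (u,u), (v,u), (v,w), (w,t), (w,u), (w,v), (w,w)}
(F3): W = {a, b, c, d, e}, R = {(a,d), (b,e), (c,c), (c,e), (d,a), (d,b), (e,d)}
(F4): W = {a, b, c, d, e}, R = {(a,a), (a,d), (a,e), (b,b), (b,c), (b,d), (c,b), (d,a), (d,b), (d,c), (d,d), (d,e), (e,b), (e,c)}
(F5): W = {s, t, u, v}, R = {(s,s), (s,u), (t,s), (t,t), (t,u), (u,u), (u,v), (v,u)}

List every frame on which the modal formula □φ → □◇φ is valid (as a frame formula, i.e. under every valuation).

(F5)

Frame correspondent (Sahlqvist): ∀x ∀z (xRz → ∃w (xRw ∧ zRw)) — i.e. a generalized confluence (Geach) condition.
(F1): fails — w2Rw3 but no w with w2Rw and w3Rw.
(F2): fails — sRt but no w* with sRw* and tRw*.
(F3): fails — aRd but no w with aRw and dRw.
(F4): fails — aRe but no w with aRw and eRw.
(F5): holds.
Valid on: (F5).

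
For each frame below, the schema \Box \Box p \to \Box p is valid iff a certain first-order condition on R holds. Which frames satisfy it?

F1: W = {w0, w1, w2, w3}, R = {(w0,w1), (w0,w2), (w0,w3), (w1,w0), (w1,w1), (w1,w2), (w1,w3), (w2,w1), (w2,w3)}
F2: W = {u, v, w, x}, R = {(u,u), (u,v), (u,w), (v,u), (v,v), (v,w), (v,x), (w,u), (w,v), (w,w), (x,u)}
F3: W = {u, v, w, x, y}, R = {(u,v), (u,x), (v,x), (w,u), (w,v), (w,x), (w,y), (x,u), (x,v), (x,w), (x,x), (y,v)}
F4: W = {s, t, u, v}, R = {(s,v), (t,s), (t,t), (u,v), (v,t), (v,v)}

Frame correspondent (Sahlqvist): \forall x \forall y (Rxy \to \exists z (Rxz \wedge Rzy)) — i.e. density.
F1: holds.
F2: holds.
F3: fails — Rwy but no z with Rwz and Rzy.
F4: holds.
Valid on: F1, F2, F4.

F1, F2, F4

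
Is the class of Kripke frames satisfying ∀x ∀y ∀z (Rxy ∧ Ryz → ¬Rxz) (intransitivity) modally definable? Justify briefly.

If a class were modally definable it would be closed under surjective bounded morphisms (Goldblatt–Thomason).
The 7-cycle (worlds w0,w1,w2,w3,w4,w5,w6 with w0→w1→w2→w3→w4→w5→w6→w0) is intransitive. Mapping every world to a single reflexive point • is a surjective bounded morphism; the reflexive point is not intransitive (R••∧R•• but R••).
So no modal formula (or set of formulas) defines exactly the intransitive frames.

Not definable by any modal formula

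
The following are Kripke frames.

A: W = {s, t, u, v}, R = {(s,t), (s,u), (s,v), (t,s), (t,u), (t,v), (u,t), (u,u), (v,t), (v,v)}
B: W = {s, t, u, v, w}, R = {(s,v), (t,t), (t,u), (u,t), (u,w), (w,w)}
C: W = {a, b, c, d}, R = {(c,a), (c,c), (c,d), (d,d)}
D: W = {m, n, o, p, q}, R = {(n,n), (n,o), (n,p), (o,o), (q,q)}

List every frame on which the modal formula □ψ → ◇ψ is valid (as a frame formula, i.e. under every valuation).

A

The schema corresponds to seriality: ∀x ∃y Rxy.
A: holds.
B: fails — world v has no successor.
C: fails — world a has no successor.
D: fails — world m has no successor.
Valid on: A.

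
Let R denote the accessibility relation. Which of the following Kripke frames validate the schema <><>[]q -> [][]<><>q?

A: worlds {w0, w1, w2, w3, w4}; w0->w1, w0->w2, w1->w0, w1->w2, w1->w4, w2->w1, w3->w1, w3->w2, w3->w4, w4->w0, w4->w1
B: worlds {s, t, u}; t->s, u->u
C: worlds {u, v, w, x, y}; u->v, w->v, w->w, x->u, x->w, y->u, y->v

B

This is the axiom for a generalized confluence (Geach) condition; its first-order frame correspondent is forall x forall y forall z ((x R^2 y & x R^2 z) -> exists w (yRw & z R^2 w)).
A: fails — w0R²w2, w0R²w2 but no w with w2Rw and w2R²w.
B: satisfies the condition.
C: fails — wR²v, wR²v but no t with vRt and vR²t.
Valid on: B.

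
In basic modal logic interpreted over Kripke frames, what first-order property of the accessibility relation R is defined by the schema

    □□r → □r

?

Suppose □□r→□r is valid. Take Rxy and set V(r)={w : xR²w}. Then □□r at x, so □r at x, so r at y, i.e. ∃z(Rxz∧Rzy).

Density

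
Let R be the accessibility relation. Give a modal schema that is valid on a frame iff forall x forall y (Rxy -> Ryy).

□(□q → q)

This is shift-reflexivity; the standard corresponding axiom is T□: □(□q → q).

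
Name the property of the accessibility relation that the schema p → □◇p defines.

symmetry

Suppose p→□◇p is valid. Take Rxy and set V(p)={x}. Then p at x, so □◇p at x, so ◇p at y, so some z with Ryz has p; z=x, i.e. Ryx.
The converse is a direct semantic check.
So the correspondent is symmetry.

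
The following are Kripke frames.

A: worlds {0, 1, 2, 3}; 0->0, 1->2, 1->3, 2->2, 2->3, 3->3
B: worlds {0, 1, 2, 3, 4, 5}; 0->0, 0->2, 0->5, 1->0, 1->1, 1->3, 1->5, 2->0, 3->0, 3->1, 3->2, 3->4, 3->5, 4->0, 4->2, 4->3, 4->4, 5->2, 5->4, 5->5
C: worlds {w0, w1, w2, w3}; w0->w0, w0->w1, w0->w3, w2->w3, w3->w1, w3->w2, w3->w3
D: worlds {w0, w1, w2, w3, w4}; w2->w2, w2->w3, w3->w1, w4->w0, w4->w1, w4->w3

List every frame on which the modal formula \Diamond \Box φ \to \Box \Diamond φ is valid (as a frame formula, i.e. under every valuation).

A

The schema corresponds to convergence: \forall x \forall y \forall z (Rxy \wedge Rxz \to \exists w (Ryw \wedge Rzw)).
A: ✓.
B: fails — R02 and R05 but 2 and 5 have no common successor.
C: fails — Rw0w1 and Rw0w1 but w1 and w1 have no common successor.
D: fails — Rw2w2 and Rw2w3 but w2 and w3 have no common successor.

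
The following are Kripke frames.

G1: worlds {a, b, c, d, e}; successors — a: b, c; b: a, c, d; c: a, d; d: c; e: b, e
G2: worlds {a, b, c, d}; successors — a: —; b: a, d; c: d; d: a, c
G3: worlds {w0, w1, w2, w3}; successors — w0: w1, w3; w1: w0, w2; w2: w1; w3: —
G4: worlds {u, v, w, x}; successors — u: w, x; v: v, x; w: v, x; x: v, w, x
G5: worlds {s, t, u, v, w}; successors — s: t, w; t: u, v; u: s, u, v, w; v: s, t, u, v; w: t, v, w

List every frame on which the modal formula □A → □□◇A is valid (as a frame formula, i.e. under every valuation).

G4

Frame correspondent (Sahlqvist): ∀x ∀z (xR²z → ∃w (xRw ∧ zRw)) — i.e. a generalized confluence (Geach) condition.
G1: fails — aR²c but no w with aRw and cRw.
G2: fails — bR²a but no w with bRw and aRw.
G3: fails — w1R²w3 but no w with w1Rw and w3Rw.
G4: satisfies the condition.
G5: fails — sR²t but no w* with sRw* and tRw*.
Valid on: G4.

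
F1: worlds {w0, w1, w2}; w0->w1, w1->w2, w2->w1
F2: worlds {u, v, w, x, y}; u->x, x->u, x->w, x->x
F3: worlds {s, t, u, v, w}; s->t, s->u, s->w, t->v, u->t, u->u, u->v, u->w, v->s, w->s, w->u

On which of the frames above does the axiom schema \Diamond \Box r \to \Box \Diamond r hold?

F1

Frame correspondent (Sahlqvist): \forall x \forall y \forall z (Rxy \wedge Rxz \to \exists w (Ryw \wedge Rzw)) — i.e. convergence.
F1: condition met.
F2: fails — Rxw and Rxw but w and w have no common successor.
F3: fails — Rsw and Rst but w and t have no common successor.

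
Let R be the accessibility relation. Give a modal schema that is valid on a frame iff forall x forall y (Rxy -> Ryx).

r → □◇r

This is symmetry; the standard corresponding axiom is B: r → □◇r.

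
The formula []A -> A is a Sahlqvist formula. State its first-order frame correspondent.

reflexivity

Suppose □A→A is valid. At any x set V(A)={w : Rxw}. Then □A holds at x, so A holds at x, i.e. Rxx.
Conversely, on a frame with reflexivity the schema holds at every world under every valuation.
So the correspondent is reflexivity.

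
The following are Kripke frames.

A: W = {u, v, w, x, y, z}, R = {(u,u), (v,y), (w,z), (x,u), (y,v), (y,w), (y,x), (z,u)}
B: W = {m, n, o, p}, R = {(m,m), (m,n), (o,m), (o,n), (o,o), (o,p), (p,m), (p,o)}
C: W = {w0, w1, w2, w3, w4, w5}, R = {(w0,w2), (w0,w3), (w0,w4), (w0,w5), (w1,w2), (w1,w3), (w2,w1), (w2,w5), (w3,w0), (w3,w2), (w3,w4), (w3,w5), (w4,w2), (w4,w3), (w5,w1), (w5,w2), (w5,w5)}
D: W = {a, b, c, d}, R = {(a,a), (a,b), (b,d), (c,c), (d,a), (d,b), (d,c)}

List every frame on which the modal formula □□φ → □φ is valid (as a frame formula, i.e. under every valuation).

B

The schema corresponds to density: ∀x ∀y (Rxy → ∃z (Rxz ∧ Rzy)).
A: fails — Ryx but no t with Ryt and Rtx.
B: ✓.
C: fails — Rw1w3 but no z with Rw1z and Rzw3.
D: fails — Rbd but no z with Rbz and Rzd.
Valid on: B.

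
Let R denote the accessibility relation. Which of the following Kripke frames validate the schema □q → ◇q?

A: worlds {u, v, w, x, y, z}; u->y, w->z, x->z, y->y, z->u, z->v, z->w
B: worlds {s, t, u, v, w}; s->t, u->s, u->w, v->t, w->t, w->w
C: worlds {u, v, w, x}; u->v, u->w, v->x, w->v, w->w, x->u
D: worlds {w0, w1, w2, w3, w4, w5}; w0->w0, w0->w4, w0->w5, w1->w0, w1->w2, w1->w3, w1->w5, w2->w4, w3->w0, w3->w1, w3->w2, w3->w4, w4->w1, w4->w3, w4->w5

This is the axiom for seriality; its first-order frame correspondent is ∀x ∃y Rxy.
A: fails — world v has no successor.
B: fails — world t has no successor.
C: holds.
D: fails — world w5 has no successor.

C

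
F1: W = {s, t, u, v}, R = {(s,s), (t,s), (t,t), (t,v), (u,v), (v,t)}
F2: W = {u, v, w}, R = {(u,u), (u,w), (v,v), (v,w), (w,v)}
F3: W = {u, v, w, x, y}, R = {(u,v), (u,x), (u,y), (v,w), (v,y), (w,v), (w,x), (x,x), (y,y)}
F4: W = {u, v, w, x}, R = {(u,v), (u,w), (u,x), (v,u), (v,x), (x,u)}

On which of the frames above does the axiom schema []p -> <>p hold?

F1, F2, F3

Frame correspondent (Sahlqvist): forall x exists y Rxy — i.e. seriality.
F1: holds.
F2: holds.
F3: holds.
F4: fails — world w has no successor.
Valid on: F1, F2, F3.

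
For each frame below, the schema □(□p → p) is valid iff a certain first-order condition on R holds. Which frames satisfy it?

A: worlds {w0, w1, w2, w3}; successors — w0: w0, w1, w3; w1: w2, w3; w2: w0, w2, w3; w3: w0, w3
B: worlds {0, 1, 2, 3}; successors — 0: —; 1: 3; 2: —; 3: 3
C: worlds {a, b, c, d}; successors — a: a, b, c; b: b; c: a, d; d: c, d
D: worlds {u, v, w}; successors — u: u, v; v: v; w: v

This is the axiom for shift-reflexivity; its first-order frame correspondent is ∀x ∀y (Rxy → Ryy).
A: fails — Rw0w1 but not Rw1w1.
B: holds.
C: fails — Rdc but not Rcc.
D: holds.

B, D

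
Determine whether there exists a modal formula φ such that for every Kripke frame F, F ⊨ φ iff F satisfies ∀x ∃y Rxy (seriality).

The condition is seriality. A defining modal formula is □q → ◇q.
Suppose □q→◇q is valid. At any x set V(q)=W. Then □q at x, so ◇q at x, so x has a successor.

Yes — defined by □q → ◇q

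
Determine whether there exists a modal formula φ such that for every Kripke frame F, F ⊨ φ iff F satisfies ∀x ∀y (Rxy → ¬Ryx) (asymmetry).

If a class were modally definable it would be closed under surjective bounded morphisms (Goldblatt–Thomason).
The 5-cycle (worlds s,t,u,v,w with s→t→u→v→w→s) is asymmetric. Mapping every world to a single reflexive point • is a surjective bounded morphism, and the reflexive point is not asymmetric (R•• but asymmetry requires ¬R••).
So no modal formula (or set of formulas) defines exactly the asymmetric frames.

Not modally definable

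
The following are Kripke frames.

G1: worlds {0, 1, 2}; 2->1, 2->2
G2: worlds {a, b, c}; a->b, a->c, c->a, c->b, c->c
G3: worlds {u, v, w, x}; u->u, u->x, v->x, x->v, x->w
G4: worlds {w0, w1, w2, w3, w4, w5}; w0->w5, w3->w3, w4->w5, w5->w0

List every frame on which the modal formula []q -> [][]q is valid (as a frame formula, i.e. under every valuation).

G1

The schema corresponds to transitivity: forall x forall y forall z (Rxy & Ryz -> Rxz).
G1: holds.
G2: fails — Rac and Rca but not Raa.
G3: fails — Rvx and Rxw but not Rvw.
G4: fails — Rw0w5 and Rw5w0 but not Rw0w0.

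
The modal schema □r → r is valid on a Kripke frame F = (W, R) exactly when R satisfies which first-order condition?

reflexivity: ∀x Rxx

Suppose □r→r is valid. At any x set V(r)={w : Rxw}. Then □r holds at x, so r holds at x, i.e. Rxx.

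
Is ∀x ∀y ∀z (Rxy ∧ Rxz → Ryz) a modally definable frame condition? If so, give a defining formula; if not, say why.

Yes, by ◇q → □◇q

The condition is the Euclidean property. A defining modal formula is ◇q → □◇q.
Suppose ◇q→□◇q is valid. Take Rxy, Rxz and set V(q)={y}. Then ◇q at x, so □◇q at x, so ◇q at z, so some w with Rzw has q; w=y, i.e. Rzy. By symmetry of the argument, Ryz.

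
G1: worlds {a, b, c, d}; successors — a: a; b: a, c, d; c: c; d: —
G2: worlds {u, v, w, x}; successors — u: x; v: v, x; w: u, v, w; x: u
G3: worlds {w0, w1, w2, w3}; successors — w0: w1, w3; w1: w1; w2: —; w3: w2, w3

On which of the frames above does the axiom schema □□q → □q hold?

This is the axiom for density; its first-order frame correspondent is ∀x ∀y (Rxy → ∃z (Rxz ∧ Rzy)).
G1: fails — Rbd but no z with Rbz and Rzd.
G2: fails — Rxu but no z with Rxz and Rzu.
G3: holds.

G3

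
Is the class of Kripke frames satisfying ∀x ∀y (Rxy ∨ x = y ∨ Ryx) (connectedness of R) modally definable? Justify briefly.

Modal frame validity is preserved under disjoint unions.
Take 4 disjoint single-world reflexive frames: each is trivially connected, but their disjoint union has 4 worlds with no edge between distinct components, so it is not connected.
Hence connectedness of R is not modally definable.

No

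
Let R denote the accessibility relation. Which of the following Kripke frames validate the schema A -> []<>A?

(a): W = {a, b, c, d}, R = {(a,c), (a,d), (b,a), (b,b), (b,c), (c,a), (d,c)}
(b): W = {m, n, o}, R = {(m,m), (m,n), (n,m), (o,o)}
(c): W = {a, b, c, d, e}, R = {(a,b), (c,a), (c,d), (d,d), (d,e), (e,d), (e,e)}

(b)

Frame correspondent (Sahlqvist): forall x forall y (Rxy -> Ryx) — i.e. symmetry.
(a): fails — Rbc but not Rcb.
(b): holds.
(c): fails — Rcd but not Rdc.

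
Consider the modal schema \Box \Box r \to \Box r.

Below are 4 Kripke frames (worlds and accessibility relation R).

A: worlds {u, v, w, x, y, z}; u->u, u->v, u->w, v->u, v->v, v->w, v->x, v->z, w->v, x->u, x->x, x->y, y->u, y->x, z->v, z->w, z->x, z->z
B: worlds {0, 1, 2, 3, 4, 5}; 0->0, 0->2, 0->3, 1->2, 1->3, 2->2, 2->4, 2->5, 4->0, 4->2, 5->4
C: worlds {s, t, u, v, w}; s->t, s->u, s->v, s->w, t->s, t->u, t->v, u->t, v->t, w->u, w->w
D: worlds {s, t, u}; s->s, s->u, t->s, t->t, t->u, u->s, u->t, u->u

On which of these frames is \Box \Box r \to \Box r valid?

A, D

The schema corresponds to density: \forall x \forall y (Rxy \to \exists z (Rxz \wedge Rzy)).
A: satisfies the condition.
B: fails — R54 but no z with R5z and Rz4.
C: fails — Rut but no z with Ruz and Rzt.
D: satisfies the condition.
Valid on: A, D.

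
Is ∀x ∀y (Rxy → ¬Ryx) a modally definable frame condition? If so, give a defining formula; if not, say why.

If a class were modally definable it would be closed under surjective bounded morphisms (Goldblatt–Thomason).
The 3-cycle (worlds 0,1,2 with 0→1→2→0) is asymmetric. Mapping every world to a single reflexive point • is a surjective bounded morphism, and the reflexive point is not asymmetric (R•• but asymmetry requires ¬R••).
So the class is not modally definable.

Not definable by any modal formula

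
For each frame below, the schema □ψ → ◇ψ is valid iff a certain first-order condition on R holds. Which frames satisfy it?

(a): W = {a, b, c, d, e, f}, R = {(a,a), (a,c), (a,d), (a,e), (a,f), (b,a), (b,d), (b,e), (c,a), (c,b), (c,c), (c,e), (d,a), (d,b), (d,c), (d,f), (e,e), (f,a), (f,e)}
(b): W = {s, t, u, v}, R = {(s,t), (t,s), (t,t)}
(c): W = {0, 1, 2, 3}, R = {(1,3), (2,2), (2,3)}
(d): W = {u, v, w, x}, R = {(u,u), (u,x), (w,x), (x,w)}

(a)

This is the axiom for seriality; its first-order frame correspondent is ∀x ∃y Rxy.
(a): ✓.
(b): fails — world u has no successor.
(c): fails — world 0 has no successor.
(d): fails — world v has no successor.
Valid on: (a).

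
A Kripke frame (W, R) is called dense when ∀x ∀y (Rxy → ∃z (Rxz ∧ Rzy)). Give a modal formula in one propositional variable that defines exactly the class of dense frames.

□□s → □s

This is density; the standard corresponding axiom is C4: □□s → □s.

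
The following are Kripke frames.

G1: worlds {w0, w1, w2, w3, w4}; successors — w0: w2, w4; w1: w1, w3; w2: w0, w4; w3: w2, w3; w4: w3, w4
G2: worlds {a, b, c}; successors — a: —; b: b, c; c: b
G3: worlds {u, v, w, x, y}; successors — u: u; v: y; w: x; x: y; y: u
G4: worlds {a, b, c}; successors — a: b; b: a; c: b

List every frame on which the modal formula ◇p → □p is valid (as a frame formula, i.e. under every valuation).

G3, G4

Frame correspondent (Sahlqvist): ∀x ∀y ∀z (Rxy ∧ Rxz → y = z) — i.e. partial functionality.
G1: fails — w0 sees both w2 and w4.
G2: fails — b sees both b and c.
G3: ✓.
G4: ✓.
Valid on: G3, G4.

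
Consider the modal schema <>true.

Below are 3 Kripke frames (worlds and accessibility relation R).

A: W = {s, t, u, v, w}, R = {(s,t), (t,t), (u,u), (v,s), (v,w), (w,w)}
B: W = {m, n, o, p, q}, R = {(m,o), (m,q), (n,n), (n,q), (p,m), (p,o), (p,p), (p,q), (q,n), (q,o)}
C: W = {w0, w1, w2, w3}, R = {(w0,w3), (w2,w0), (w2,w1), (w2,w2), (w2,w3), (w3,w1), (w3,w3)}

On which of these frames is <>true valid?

A

The schema corresponds to seriality: forall x exists y Rxy.
A: holds.
B: fails — world o has no successor.
C: fails — world w1 has no successor.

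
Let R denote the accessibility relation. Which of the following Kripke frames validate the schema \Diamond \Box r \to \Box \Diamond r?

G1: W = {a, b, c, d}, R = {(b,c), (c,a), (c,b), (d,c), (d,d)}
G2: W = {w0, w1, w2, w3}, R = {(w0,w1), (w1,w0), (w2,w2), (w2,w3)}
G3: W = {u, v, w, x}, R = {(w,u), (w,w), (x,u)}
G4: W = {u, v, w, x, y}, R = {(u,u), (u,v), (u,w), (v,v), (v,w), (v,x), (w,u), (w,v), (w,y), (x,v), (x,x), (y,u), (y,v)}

This is the axiom for convergence; its first-order frame correspondent is \forall x \forall y \forall z (Rxy \wedge Rxz \to \exists w (Ryw \wedge Rzw)).
G1: fails — Rcb and Rca but b and a have no common successor.
G2: fails — Rw2w2 and Rw2w3 but w2 and w3 have no common successor.
G3: fails — Rww and Rwu but w and u have no common successor.
G4: ✓.

G4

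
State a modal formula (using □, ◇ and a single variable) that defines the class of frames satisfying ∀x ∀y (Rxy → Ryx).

A defining formula is q → □◇q (the B axiom).
Suppose q→□◇q is valid. Take Rxy and set V(q)={x}. Then q at x, so □◇q at x, so ◇q at y, so some z with Ryz has q; z=x, i.e. Ryx.

q → □◇q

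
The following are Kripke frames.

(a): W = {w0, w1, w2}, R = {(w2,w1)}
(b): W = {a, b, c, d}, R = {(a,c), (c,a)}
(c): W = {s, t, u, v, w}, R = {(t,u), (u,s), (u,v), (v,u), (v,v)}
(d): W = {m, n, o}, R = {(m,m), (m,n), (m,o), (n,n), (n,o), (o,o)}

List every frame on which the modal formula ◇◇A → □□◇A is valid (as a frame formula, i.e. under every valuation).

(a)

The schema corresponds to a generalized confluence (Geach) condition: ∀x ∀y ∀z ((xR²y ∧ xR²z) → ∃w (y = w ∧ zRw)).
(a): satisfies the condition.
(b): fails — aR²a, aR²a but no w with a=w and aRw.
(c): fails — tR²s, tR²s but no w* with s=w* and sRw*.
(d): fails — mR²m, mR²n but no w with m=w and nRw.
Valid on: (a).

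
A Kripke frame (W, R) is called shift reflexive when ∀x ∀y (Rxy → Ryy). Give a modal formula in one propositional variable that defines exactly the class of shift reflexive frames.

The condition is shift-reflexivity. The T□ schema □(□ψ → ψ) defines it.
Suppose □(□ψ→ψ) is valid. Take Rxy and set V(ψ)={w : Ryw}. Then at y, □ψ holds; since □(□ψ→ψ) at x, □ψ→ψ at y, so ψ at y, i.e. Ryy.

□(□ψ → ψ)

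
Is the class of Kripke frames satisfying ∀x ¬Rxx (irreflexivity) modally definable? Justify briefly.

No — not modally definable

Modal frame validity is preserved under surjective bounded morphisms.
The 5-cycle (worlds a,b,c,d,e with a→b→c→d→e→a) is irreflexive, and the map sending every world to a single reflexive point • is a surjective bounded morphism (forth: every edge maps to (•,•); back: every world has a successor). So any modal formula valid on the 5-cycle is also valid on the reflexive point, which is not irreflexive.
So no modal formula (or set of formulas) defines exactly the irreflexive frames.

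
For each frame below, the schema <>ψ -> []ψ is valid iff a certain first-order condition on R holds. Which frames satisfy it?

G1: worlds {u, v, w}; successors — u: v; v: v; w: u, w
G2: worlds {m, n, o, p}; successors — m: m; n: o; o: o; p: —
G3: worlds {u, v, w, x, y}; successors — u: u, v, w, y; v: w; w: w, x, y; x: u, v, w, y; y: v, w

G2

Frame correspondent (Sahlqvist): forall x forall y forall z (Rxy & Rxz -> y = z) — i.e. partial functionality.
G1: fails — w sees both u and w.
G2: holds.
G3: fails — u sees both u and v.
Valid on: G2.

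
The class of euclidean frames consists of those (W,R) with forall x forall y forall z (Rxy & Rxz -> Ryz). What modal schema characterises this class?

◇q → □◇q

The condition is the Euclidean property. The 5 schema ◇q → □◇q defines it.
Suppose ◇q→□◇q is valid. Take Rxy, Rxz and set V(q)={y}. Then ◇q at x, so □◇q at x, so ◇q at z, so some w with Rzw has q; w=y, i.e. Rzy. By symmetry of the argument, Ryz.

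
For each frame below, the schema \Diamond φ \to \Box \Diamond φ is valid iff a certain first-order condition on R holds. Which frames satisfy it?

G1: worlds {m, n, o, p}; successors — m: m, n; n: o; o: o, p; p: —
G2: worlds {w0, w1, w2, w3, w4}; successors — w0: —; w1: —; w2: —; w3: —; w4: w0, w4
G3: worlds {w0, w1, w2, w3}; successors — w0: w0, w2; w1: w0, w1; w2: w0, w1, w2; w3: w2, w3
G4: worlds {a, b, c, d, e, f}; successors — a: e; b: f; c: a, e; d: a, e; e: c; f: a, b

none

Frame correspondent (Sahlqvist): \forall x \forall y \forall z (Rxy \wedge Rxz \to Ryz) — i.e. the Euclidean property.
G1: fails — Rmn and Rmm but not Rnm.
G2: fails — Rw4w0 and Rw4w0 but not Rw0w0.
G3: fails — Rw1w0 and Rw1w1 but not Rw0w1.
G4: fails — Rae and Rae but not Ree.
Valid on no frame.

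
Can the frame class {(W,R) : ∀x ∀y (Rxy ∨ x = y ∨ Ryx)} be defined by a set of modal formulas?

Any modally definable frame class is closed under disjoint unions.
Take 3 disjoint single-world reflexive frames: each is trivially connected, but their disjoint union has 3 worlds with no edge between distinct components, so it is not connected.
So no modal formula (or set of formulas) defines exactly the connected frames.

No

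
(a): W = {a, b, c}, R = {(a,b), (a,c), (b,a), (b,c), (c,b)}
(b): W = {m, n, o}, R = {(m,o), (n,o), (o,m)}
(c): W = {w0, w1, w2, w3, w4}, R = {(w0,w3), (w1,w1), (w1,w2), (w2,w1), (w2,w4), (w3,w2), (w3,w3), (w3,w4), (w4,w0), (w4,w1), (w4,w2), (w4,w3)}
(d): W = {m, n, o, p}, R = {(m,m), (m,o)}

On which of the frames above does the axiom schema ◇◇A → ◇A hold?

(d)

Frame correspondent (Sahlqvist): ∀x ∀y ∀z (Rxy ∧ Ryz → Rxz) — i.e. transitivity.
(a): fails — Rbc and Rcb but not Rbb.
(b): fails — Rno and Rom but not Rnm.
(c): fails — Rw1w2 and Rw2w4 but not Rw1w4.
(d): condition met.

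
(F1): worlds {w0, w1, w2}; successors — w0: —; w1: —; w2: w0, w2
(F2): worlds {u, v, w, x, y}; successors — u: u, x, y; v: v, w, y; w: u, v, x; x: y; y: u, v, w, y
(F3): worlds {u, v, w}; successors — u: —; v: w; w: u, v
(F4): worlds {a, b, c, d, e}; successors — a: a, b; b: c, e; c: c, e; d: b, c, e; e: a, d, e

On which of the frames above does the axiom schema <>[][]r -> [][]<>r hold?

Frame correspondent (Sahlqvist): forall x forall y forall z ((xRy & x R^2 z) -> exists w (y R^2 w & zRw)) — i.e. a generalized confluence (Geach) condition.
(F1): fails — w2Rw0, w2R²w0 but no w with w0R²w and w0Rw.
(F2): holds.
(F3): fails — vRw, vR²u but no t with wR²t and uRt.
(F4): holds.

(F2), (F4)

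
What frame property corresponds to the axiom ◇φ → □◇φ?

This schema is the 5 axiom.
Its frame correspondent is the Euclidean property — ∀x ∀y ∀z (Rxy ∧ Rxz → Ryz).

the Euclidean property: ∀x ∀y ∀z (Rxy ∧ Rxz → Ryz)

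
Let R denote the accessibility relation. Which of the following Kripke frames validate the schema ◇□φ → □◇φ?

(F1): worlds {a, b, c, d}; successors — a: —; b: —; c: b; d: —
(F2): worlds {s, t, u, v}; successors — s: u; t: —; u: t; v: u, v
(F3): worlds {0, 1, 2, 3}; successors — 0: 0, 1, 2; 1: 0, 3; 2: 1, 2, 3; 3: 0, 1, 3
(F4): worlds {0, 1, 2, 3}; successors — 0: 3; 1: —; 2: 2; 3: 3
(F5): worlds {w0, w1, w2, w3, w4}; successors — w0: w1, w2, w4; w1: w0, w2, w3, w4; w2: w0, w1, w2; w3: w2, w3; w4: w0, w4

(F3), (F4)

This is the axiom for convergence; its first-order frame correspondent is ∀x ∀y ∀z (Rxy ∧ Rxz → ∃w (Ryw ∧ Rzw)).
(F1): fails — Rcb and Rcb but b and b have no common successor.
(F2): fails — Rut and Rut but t and t have no common successor.
(F3): holds.
(F4): holds.
(F5): fails — Rw1w3 and Rw1w4 but w3 and w4 have no common successor.
Valid on: (F3), (F4).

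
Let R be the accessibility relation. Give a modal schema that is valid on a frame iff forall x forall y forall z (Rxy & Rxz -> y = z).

This is partial functionality; the standard corresponding axiom is CD: ◇ψ → □ψ.
Suppose ◇ψ→□ψ is valid. Take Rxy, Rxz and set V(ψ)={y}. Then ◇ψ at x, so □ψ at x, so ψ at z, i.e. z=y.

◇ψ → □ψ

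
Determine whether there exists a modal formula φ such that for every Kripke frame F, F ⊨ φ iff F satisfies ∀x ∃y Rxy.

Yes: it is seriality, defined by the D schema □r → ◇r.
Suppose □r→◇r is valid. At any x set V(r)=W. Then □r at x, so ◇r at x, so x has a successor.

Yes — defined by □r → ◇r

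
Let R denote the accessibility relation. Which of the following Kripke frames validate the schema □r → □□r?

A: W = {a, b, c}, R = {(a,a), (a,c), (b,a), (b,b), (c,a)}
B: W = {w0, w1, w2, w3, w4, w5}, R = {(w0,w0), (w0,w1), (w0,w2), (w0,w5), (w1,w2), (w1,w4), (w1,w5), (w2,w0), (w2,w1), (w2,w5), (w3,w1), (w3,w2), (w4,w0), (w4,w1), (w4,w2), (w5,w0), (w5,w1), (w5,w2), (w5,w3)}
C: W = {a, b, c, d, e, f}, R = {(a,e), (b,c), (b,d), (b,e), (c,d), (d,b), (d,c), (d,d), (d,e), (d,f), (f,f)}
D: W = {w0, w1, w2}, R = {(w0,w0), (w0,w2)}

This is the axiom for transitivity; its first-order frame correspondent is ∀x ∀y ∀z (Rxy ∧ Ryz → Rxz).
A: fails — Rba and Rac but not Rbc.
B: fails — Rw3w1 and Rw1w4 but not Rw3w4.
C: fails — Rcd and Rdc but not Rcc.
D: holds.

D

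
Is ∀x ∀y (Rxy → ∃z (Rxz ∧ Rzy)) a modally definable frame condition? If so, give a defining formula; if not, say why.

Definable; □□r → □r defines it

This is a Sahlqvist condition; the C4 axiom □□r → □r defines it.
Suppose □□r→□r is valid. Take Rxy and set V(r)={w : xR²w}. Then □□r at x, so □r at x, so r at y, i.e. ∃z(Rxz∧Rzy).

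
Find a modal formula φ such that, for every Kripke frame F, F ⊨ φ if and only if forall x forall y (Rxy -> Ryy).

□(□r → r)

A defining formula is □(□r → r) (the T□ axiom).
Suppose □(□r→r) is valid. Take Rxy and set V(r)={w : Ryw}. Then at y, □r holds; since □(□r→r) at x, □r→r at y, so r at y, i.e. Ryy.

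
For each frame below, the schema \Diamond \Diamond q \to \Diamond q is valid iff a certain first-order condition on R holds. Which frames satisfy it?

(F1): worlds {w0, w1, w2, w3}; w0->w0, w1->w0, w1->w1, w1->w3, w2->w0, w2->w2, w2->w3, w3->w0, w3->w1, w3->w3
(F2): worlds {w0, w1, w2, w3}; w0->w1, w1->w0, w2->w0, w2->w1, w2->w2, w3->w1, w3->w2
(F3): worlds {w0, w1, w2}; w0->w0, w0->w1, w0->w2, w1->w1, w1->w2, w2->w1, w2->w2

(F3)

Frame correspondent (Sahlqvist): \forall x \forall y (x R^2 y \to \exists w (y = w \wedge xRw)) — i.e. a generalized confluence (Geach) condition.
(F1): fails — w2R²w1 but no w with w1=w and w2Rw.
(F2): fails — w0R²w0 but no w with w0=w and w0Rw.
(F3): condition met.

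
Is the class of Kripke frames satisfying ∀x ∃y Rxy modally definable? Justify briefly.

This is a Sahlqvist condition; the D axiom □q → ◇q defines it.
Suppose □q→◇q is valid. At any x set V(q)=W. Then □q at x, so ◇q at x, so x has a successor.

Yes — defined by □q → ◇q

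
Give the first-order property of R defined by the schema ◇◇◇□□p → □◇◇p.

This is a Sahlqvist (Geach-type) schema ◇^3□^2p → □^1◇^2p.
First-order correspondent: ∀x ∀y ∀z ((xR³y ∧ xRz) → ∃w (yR²w ∧ zR²w)).

∀x ∀y ∀z ((xR³y ∧ xRz) → ∃w (yR²w ∧ zR²w))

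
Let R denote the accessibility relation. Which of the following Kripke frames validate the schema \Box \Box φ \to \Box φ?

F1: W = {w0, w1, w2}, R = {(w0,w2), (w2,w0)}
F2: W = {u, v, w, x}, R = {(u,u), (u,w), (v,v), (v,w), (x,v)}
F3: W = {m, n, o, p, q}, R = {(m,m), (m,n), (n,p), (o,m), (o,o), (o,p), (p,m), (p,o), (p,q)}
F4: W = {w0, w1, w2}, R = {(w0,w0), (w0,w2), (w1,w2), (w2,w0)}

F2

The schema corresponds to density: \forall x \forall y (Rxy \to \exists z (Rxz \wedge Rzy)).
F1: fails — Rw0w2 but no z with Rw0z and Rzw2.
F2: satisfies the condition.
F3: fails — Rpq but no z with Rpz and Rzq.
F4: fails — Rw1w2 but no z with Rw1z and Rzw2.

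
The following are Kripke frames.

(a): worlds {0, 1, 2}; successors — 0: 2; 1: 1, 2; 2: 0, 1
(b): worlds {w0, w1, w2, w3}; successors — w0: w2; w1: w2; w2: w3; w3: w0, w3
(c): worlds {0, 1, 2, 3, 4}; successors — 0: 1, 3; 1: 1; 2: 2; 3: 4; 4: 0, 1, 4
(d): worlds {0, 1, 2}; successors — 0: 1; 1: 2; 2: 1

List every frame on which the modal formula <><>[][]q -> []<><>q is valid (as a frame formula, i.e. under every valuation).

Frame correspondent (Sahlqvist): forall x forall y forall z ((x R^2 y & xRz) -> exists w (y R^2 w & z R^2 w)) — i.e. a generalized confluence (Geach) condition.
(a): ✓.
(b): ✓.
(c): ✓.
(d): fails — 0R²2, 0R1 but no w with 2R²w and 1R²w.
Valid on: (a), (b), (c).

(a), (b), (c)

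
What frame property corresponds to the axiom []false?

□⊥ is valid iff no world has any successor (otherwise □⊥ fails at any world with one).

emptiness of R: forall x forall y ~Rxy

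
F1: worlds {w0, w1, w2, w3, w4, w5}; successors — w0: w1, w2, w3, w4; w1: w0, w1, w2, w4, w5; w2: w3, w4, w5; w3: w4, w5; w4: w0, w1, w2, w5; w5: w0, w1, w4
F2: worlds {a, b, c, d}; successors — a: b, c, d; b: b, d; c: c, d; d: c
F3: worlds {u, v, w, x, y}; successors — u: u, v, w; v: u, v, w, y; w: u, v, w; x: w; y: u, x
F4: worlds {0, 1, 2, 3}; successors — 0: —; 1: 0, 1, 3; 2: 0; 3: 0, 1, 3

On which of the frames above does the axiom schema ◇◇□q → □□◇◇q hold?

F1, F2, F3

Frame correspondent (Sahlqvist): ∀x ∀y ∀z ((xR²y ∧ xR²z) → ∃w (yRw ∧ zR²w)) — i.e. a generalized confluence (Geach) condition.
F1: holds.
F2: holds.
F3: holds.
F4: fails — 1R²0, 1R²0 but no w with 0Rw and 0R²w.
Valid on: F1, F2, F3.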